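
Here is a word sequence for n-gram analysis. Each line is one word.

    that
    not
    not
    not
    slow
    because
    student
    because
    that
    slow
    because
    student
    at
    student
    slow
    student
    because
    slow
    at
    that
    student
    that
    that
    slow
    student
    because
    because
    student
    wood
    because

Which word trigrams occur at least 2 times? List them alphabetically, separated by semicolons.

slow because student; slow student because

Trigram counts meeting the condition (at least 2 times):
  slow because student: 2
  slow student because: 2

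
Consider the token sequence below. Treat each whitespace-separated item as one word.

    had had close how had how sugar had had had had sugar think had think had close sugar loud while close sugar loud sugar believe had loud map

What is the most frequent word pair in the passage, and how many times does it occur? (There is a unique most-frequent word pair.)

Bigram frequencies (highest first):
  had had: 4
  had close: 2
  think had: 2
  close sugar: 2
  sugar loud: 2
  close how: 1
  … (14 more, each ≤ 1)

"had had", 4 times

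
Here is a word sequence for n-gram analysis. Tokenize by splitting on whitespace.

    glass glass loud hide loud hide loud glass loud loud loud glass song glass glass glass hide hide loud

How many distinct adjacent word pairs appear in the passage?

10

19 tokens → 18 bigram windows in total.
Repeated bigrams (each contributes count−1 duplicates):
  glass glass: 3
  hide loud: 3
  glass loud: 2
  loud glass: 2
  loud hide: 2
  loud loud: 2
8 duplicate windows → 18 − 8 = 10 distinct.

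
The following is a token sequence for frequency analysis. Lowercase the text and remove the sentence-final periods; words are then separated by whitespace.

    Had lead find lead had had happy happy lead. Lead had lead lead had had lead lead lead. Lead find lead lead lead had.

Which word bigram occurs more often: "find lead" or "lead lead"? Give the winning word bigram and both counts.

"lead lead" (7 vs 2)

"find lead": 2 occurrences
"lead lead": 7 occurrences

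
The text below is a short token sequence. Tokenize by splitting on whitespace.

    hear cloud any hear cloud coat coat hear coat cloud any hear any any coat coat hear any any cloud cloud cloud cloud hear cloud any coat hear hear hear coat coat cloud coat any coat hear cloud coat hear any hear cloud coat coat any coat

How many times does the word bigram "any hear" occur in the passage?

3

Scanning the 46 overlapping bigram windows for "any hear":
  position 3–4: any hear
  position 11–12: any hear
  position 41–42: any hear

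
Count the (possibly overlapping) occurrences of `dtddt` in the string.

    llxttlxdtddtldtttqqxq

1

Sliding a length-5 window over the 21 characters (17 positions):
  position 8–12: dtddt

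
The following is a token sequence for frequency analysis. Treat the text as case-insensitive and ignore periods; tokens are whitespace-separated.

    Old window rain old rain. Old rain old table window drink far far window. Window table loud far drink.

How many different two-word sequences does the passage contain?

15

19 tokens → 18 bigram windows in total.
Repeated bigrams (each contributes count−1 duplicates):
  rain old: 3
  old rain: 2
3 duplicate windows → 18 − 3 = 15 distinct.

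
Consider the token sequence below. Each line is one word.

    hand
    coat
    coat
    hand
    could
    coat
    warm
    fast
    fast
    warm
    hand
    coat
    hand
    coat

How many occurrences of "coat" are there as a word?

5

Scanning the 14 tokens for "coat":
  position 2: coat
  position 3: coat
  position 6: coat
  position 12: coat
  position 14: coat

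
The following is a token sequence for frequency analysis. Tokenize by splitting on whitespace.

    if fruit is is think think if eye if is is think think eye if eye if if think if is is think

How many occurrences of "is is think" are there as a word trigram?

Scanning the 21 overlapping trigram windows for "is is think":
  position 3–5: is is think
  position 10–12: is is think
  position 21–23: is is think

3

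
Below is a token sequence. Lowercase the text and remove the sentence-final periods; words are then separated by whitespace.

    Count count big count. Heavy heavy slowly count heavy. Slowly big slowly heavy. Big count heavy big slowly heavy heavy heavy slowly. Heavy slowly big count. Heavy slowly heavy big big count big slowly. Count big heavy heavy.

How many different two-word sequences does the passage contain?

13

38 tokens → 37 bigram windows in total.
Repeated bigrams (each contributes count−1 duplicates):
  heavy slowly: 5
  big count: 4
  count heavy: 4
  heavy heavy: 4
  slowly heavy: 4
  big slowly: 3
  count big: 3
  heavy big: 3
  … (2 more repeated)
24 duplicate windows → 37 − 24 = 13 distinct.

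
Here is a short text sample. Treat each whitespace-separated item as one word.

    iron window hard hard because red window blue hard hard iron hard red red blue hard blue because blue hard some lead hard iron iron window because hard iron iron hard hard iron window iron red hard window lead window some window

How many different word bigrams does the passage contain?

30

42 tokens → 41 bigram windows in total.
Repeated bigrams (each contributes count−1 duplicates):
  hard iron: 4
  blue hard: 3
  hard hard: 3
  iron window: 3
  iron hard: 2
  iron iron: 2
11 duplicate windows → 41 − 11 = 30 distinct.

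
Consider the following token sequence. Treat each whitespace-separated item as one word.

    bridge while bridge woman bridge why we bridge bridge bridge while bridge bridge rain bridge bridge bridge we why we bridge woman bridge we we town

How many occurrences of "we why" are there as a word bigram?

1

Scanning the 25 overlapping bigram windows for "we why":
  position 18–19: we why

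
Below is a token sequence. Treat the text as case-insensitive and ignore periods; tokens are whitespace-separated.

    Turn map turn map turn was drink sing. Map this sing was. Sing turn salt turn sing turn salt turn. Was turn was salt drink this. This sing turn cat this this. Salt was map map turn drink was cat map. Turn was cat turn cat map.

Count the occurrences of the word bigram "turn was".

4

Scanning the 46 overlapping bigram windows for "turn was":
  position 5–6: turn was
  position 20–21: turn was
  position 22–23: turn was
  position 42–43: turn was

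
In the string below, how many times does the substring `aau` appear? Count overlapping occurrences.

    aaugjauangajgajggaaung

Sliding a length-3 window over the 22 characters (20 positions):
  position 1–3: aau
  position 18–20: aau

2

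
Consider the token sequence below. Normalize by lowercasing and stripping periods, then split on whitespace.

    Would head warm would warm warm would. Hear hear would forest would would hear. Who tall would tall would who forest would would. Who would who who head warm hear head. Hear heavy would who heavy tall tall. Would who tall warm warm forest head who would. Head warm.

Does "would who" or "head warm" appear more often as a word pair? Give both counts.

"would who": 5 occurrences
"head warm": 3 occurrences

"would who" (5 vs 3)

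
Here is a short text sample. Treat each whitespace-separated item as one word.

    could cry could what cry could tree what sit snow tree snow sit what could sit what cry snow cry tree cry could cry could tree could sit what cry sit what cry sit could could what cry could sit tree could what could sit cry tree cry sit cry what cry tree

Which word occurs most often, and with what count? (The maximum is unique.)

Unigram frequencies (highest first):
  cry: 13
  could: 12
  what: 9
  sit: 9
  tree: 7
  snow: 3

"cry", 13 times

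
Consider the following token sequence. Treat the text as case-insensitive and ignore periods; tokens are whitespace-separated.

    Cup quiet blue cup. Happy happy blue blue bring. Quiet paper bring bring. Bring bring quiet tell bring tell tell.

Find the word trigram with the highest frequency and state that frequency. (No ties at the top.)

Trigram frequencies (highest first):
  bring bring bring: 2
  cup quiet blue: 1
  quiet blue cup: 1
  blue cup happy: 1
  cup happy happy: 1
  happy happy blue: 1
  … (11 more, each ≤ 1)

"bring bring bring", 2 times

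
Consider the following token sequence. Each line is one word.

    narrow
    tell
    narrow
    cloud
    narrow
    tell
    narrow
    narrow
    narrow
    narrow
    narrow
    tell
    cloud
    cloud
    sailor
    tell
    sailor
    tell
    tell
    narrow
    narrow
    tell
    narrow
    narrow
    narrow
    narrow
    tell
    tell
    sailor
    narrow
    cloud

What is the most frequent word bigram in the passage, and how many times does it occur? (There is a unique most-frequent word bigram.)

Bigram frequencies (highest first):
  narrow narrow: 8
  narrow tell: 5
  tell narrow: 4
  narrow cloud: 2
  sailor tell: 2
  tell sailor: 2
  … (6 more, each ≤ 2)

"narrow narrow", 8 times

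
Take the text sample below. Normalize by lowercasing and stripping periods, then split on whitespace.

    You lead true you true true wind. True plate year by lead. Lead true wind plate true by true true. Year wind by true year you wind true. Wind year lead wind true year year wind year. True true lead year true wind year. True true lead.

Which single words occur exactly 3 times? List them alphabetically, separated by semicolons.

by; you

Unigram counts meeting the condition (exactly 3 times):
  by: 3
  you: 3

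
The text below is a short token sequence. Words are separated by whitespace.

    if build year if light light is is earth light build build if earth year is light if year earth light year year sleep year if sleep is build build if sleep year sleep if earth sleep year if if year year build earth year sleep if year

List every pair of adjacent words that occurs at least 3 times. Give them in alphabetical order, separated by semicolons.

if year; sleep year; year if; year sleep

Bigram counts meeting the condition (at least 3 times):
  if year: 3
  sleep year: 3
  year if: 3
  year sleep: 3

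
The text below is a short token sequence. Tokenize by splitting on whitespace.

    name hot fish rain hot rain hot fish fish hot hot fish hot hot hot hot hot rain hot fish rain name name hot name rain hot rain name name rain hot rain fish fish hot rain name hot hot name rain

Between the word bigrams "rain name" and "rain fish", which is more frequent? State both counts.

"rain name": 3 occurrences
"rain fish": 1 occurrence

"rain name" (3 vs 1)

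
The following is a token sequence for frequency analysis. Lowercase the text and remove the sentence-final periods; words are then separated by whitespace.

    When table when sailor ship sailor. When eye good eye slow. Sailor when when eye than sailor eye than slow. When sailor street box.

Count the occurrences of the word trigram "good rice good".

Scanning the 22 overlapping trigram windows for "good rice good":
  (none found)

0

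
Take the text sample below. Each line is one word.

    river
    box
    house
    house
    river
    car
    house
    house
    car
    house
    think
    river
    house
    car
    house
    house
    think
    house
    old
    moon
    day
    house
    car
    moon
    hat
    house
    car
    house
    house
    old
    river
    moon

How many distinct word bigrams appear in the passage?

20

32 tokens → 31 bigram windows in total.
Repeated bigrams (each contributes count−1 duplicates):
  car house: 4
  house car: 4
  house house: 4
  house old: 2
  house think: 2
11 duplicate windows → 31 − 11 = 20 distinct.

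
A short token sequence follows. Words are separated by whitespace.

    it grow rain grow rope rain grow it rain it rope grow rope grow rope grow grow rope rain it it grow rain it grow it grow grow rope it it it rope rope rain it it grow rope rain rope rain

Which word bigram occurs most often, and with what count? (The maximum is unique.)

"grow rope", 6 times

Bigram frequencies (highest first):
  grow rope: 6
  it grow: 5
  rope rain: 5
  rain it: 4
  it it: 4
  rope grow: 3
  … (9 more, each ≤ 2)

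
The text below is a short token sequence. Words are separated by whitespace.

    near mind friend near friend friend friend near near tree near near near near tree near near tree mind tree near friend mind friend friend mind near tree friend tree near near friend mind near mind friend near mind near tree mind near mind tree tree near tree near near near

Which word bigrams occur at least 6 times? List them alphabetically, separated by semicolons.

Bigram counts meeting the condition (at least 6 times):
  near near: 8
  near tree: 6
  tree near: 6

near near; near tree; tree near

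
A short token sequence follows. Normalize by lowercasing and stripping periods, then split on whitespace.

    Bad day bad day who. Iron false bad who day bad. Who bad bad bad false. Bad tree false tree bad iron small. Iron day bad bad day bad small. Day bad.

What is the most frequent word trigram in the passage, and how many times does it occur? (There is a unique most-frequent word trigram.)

"bad day bad", 2 times

Trigram frequencies (highest first):
  bad day bad: 2
  day bad day: 1
  bad day who: 1
  day who iron: 1
  who iron false: 1
  iron false bad: 1
  … (23 more, each ≤ 1)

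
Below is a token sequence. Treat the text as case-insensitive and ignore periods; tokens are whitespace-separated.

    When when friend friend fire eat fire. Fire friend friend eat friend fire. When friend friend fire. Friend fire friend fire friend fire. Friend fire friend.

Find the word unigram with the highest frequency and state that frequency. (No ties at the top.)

"friend", 12 times

Unigram frequencies (highest first):
  friend: 12
  fire: 9
  when: 3
  eat: 2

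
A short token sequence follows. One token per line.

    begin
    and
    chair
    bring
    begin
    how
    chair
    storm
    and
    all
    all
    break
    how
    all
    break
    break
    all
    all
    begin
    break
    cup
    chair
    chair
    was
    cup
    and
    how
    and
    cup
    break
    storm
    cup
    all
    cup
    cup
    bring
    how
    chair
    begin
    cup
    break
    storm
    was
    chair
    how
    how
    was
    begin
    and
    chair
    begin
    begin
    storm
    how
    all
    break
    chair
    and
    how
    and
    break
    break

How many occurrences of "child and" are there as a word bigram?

Scanning the 61 overlapping bigram windows for "child and":
  (none found)

0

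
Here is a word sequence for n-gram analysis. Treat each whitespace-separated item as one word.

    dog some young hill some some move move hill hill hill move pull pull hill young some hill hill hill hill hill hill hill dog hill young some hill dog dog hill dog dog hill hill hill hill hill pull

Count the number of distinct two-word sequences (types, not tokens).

40 tokens → 39 bigram windows in total.
Repeated bigrams (each contributes count−1 duplicates):
  hill hill: 12
  dog hill: 3
  hill dog: 3
  dog dog: 2
  hill young: 2
  some hill: 2
  young some: 2
19 duplicate windows → 39 − 19 = 20 distinct.

20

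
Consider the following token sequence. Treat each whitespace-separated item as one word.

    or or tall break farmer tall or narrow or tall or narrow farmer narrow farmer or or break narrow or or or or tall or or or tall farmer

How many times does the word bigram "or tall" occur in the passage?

Scanning the 28 overlapping bigram windows for "or tall":
  position 2–3: or tall
  position 9–10: or tall
  position 23–24: or tall
  position 27–28: or tall

4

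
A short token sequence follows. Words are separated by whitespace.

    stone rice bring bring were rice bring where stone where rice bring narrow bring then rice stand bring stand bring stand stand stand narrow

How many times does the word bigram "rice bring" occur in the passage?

Scanning the 23 overlapping bigram windows for "rice bring":
  position 2–3: rice bring
  position 6–7: rice bring
  position 11–12: rice bring

3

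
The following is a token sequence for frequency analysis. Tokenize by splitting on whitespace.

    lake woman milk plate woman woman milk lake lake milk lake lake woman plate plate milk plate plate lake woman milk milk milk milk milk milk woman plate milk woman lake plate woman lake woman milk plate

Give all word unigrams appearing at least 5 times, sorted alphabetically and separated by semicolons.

Unigram counts meeting the condition (at least 5 times):
  lake: 8
  milk: 12
  plate: 8
  woman: 9

lake; milk; plate; woman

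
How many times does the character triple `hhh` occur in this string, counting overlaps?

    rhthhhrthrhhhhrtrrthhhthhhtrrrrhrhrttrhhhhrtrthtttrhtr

7

Sliding a length-3 window over the 54 characters (52 positions):
  position 4–6: hhh
  position 11–13: hhh
  position 12–14: hhh
  position 20–22: hhh
  position 24–26: hhh
  position 39–41: hhh
  position 40–42: hhh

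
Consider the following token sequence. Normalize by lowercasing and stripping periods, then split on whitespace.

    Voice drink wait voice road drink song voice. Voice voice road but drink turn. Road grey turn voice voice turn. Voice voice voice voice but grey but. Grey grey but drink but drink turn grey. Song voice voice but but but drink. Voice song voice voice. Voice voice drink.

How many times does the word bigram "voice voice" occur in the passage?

10

Scanning the 48 overlapping bigram windows for "voice voice":
  position 8–9: voice voice
  position 9–10: voice voice
  position 18–19: voice voice
  position 21–22: voice voice
  position 22–23: voice voice
  position 23–24: voice voice
  position 37–38: voice voice
  position 45–46: voice voice
  position 46–47: voice voice
  position 47–48: voice voice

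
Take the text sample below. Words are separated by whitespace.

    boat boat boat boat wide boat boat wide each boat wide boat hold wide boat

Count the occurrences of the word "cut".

0

Scanning the 15 tokens for "cut":
  (none found)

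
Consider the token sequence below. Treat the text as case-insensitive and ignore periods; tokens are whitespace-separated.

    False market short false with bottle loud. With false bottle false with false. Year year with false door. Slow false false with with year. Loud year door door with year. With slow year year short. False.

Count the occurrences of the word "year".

Scanning the 36 tokens for "year":
  position 14: year
  position 15: year
  position 24: year
  position 26: year
  position 30: year
  position 33: year
  position 34: year

7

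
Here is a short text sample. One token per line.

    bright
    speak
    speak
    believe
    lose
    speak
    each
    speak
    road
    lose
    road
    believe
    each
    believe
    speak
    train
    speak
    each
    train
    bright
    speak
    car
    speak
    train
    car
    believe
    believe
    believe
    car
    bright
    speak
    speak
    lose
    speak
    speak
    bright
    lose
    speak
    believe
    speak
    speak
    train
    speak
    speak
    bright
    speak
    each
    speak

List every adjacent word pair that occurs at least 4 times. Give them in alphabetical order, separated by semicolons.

Bigram counts meeting the condition (at least 4 times):
  bright speak: 4
  speak speak: 5

bright speak; speak speak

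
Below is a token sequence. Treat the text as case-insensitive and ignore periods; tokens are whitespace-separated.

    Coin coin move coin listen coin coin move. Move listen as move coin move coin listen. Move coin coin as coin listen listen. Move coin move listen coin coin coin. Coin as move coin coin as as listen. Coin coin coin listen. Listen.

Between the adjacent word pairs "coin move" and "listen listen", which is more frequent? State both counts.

"coin move": 4 occurrences
"listen listen": 2 occurrences

"coin move" (4 vs 2)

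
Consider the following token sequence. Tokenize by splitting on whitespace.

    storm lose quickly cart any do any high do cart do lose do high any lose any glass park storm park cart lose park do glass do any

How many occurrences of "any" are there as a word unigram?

Scanning the 28 tokens for "any":
  position 5: any
  position 7: any
  position 15: any
  position 17: any
  position 28: any

5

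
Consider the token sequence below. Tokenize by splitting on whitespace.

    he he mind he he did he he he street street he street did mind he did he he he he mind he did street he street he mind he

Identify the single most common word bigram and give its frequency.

Bigram frequencies (highest first):
  he he: 7
  mind he: 4
  he mind: 3
  he did: 3
  he street: 3
  street he: 3
  … (5 more, each ≤ 2)

"he he", 7 times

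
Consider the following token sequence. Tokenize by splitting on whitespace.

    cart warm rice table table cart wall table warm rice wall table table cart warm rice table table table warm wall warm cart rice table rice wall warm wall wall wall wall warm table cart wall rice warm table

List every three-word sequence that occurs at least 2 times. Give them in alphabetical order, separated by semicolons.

cart warm rice; rice table table; table cart wall; table table cart; wall wall wall; warm rice table

Trigram counts meeting the condition (at least 2 times):
  cart warm rice: 2
  rice table table: 2
  table cart wall: 2
  table table cart: 2
  wall wall wall: 2
  warm rice table: 2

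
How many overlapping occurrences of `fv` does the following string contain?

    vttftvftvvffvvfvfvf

Sliding a length-2 window over the 19 characters (18 positions):
  position 12–13: fv
  position 15–16: fv
  position 17–18: fv

3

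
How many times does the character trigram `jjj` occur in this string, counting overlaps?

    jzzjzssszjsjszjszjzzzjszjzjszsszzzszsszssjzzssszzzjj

0

Sliding a length-3 window over the 52 characters (50 positions):
  (no match at any position)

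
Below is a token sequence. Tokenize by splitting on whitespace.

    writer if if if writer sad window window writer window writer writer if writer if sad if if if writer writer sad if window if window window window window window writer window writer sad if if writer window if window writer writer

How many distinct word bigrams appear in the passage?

42 tokens → 41 bigram windows in total.
Repeated bigrams (each contributes count−1 duplicates):
  if if: 5
  window window: 5
  window writer: 5
  if writer: 4
  if window: 3
  sad if: 3
  writer if: 3
  writer sad: 3
  … (3 more repeated)
28 duplicate windows → 41 − 28 = 13 distinct.

13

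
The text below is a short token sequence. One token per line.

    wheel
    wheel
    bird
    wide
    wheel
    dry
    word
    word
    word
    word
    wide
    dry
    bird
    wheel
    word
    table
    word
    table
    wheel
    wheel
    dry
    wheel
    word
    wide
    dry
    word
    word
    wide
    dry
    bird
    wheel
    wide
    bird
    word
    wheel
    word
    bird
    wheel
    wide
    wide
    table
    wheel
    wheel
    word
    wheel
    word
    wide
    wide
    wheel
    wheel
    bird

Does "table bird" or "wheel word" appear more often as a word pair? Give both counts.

"table bird": 0 occurrences
"wheel word": 5 occurrences

"wheel word" (5 vs 0)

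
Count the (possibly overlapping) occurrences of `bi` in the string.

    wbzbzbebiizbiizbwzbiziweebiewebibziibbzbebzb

5

Sliding a length-2 window over the 44 characters (43 positions):
  position 8–9: bi
  position 12–13: bi
  position 19–20: bi
  position 26–27: bi
  position 31–32: bi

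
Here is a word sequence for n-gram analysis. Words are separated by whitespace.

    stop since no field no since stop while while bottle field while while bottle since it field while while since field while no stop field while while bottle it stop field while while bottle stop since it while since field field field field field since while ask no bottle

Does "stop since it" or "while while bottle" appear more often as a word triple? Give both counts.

"while while bottle" (4 vs 1)

"stop since it": 1 occurrence
"while while bottle": 4 occurrences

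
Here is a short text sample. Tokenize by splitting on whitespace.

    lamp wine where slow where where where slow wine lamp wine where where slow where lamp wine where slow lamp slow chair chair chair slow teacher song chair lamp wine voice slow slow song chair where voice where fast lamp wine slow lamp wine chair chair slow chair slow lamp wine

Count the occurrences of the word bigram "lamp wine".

7

Scanning the 50 overlapping bigram windows for "lamp wine":
  position 1–2: lamp wine
  position 10–11: lamp wine
  position 16–17: lamp wine
  position 29–30: lamp wine
  position 40–41: lamp wine
  position 43–44: lamp wine
  position 50–51: lamp wine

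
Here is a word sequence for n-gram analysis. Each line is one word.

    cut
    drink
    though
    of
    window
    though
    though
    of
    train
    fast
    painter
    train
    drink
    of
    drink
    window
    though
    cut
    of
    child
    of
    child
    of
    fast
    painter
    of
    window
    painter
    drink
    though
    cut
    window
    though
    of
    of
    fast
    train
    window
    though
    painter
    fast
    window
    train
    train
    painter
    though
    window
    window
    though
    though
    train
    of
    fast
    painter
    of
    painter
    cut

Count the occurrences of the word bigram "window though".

Scanning the 56 overlapping bigram windows for "window though":
  position 5–6: window though
  position 16–17: window though
  position 32–33: window though
  position 38–39: window though
  position 48–49: window though

5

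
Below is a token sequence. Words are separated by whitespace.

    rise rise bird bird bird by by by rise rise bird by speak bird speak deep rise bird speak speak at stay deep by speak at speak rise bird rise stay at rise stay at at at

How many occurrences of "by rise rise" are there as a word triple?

1

Scanning the 35 overlapping trigram windows for "by rise rise":
  position 8–10: by rise rise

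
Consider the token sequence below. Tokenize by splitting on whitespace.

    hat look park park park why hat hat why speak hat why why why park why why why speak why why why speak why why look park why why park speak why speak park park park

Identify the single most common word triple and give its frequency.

Trigram frequencies (highest first):
  why why why: 3
  park park park: 2
  why why park: 2
  park why why: 2
  why why speak: 2
  why speak why: 2
  … (20 more, each ≤ 2)

"why why why", 3 times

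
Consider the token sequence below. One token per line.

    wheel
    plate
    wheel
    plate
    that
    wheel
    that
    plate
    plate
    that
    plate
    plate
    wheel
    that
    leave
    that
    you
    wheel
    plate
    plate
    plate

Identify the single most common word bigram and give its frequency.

Bigram frequencies (highest first):
  plate plate: 4
  wheel plate: 3
  plate wheel: 2
  plate that: 2
  wheel that: 2
  that plate: 2
  … (5 more, each ≤ 1)

"plate plate", 4 times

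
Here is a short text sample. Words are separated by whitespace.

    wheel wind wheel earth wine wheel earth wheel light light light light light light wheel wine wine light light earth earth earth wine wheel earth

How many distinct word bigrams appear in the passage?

14

25 tokens → 24 bigram windows in total.
Repeated bigrams (each contributes count−1 duplicates):
  light light: 6
  wheel earth: 3
  earth earth: 2
  earth wine: 2
  wine wheel: 2
10 duplicate windows → 24 − 10 = 14 distinct.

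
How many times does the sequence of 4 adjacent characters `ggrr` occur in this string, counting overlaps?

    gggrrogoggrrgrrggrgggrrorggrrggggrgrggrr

5

Sliding a length-4 window over the 40 characters (37 positions):
  position 2–5: ggrr
  position 9–12: ggrr
  position 20–23: ggrr
  position 26–29: ggrr
  position 37–40: ggrr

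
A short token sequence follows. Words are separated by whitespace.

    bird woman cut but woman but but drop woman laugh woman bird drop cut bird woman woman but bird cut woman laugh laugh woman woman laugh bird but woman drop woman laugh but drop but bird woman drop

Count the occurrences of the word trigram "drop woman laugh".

2

Scanning the 36 overlapping trigram windows for "drop woman laugh":
  position 8–10: drop woman laugh
  position 30–32: drop woman laugh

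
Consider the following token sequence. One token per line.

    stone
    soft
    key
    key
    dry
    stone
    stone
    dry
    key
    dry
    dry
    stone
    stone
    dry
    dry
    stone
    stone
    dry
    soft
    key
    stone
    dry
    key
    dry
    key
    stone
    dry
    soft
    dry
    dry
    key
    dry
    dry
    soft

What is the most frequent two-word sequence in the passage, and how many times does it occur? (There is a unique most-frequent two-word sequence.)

Bigram frequencies (highest first):
  stone dry: 5
  key dry: 4
  dry key: 4
  dry dry: 4
  dry stone: 3
  stone stone: 3
  … (6 more, each ≤ 3)

"stone dry", 5 times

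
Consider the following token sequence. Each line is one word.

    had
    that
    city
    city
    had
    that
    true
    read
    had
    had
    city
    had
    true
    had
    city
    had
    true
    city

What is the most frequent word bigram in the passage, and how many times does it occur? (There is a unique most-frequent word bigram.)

Bigram frequencies (highest first):
  city had: 3
  had that: 2
  had city: 2
  had true: 2
  that city: 1
  city city: 1
  … (6 more, each ≤ 1)

"city had", 3 times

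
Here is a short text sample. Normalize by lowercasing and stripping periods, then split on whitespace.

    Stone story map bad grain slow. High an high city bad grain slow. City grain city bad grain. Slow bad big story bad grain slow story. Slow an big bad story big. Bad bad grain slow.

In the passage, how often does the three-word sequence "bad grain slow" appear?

Scanning the 34 overlapping trigram windows for "bad grain slow":
  position 4–6: bad grain slow
  position 11–13: bad grain slow
  position 17–19: bad grain slow
  position 23–25: bad grain slow
  position 34–36: bad grain slow

5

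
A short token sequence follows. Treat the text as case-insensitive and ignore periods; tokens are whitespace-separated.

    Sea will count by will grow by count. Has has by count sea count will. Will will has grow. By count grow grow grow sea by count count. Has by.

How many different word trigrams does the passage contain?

27

30 tokens → 28 trigram windows in total.
Repeated trigrams (each contributes count−1 duplicates):
  grow by count: 2
1 duplicate windows → 28 − 1 = 27 distinct.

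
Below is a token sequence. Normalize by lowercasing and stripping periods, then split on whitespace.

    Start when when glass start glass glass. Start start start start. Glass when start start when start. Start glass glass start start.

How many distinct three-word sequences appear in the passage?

14

22 tokens → 20 trigram windows in total.
Repeated trigrams (each contributes count−1 duplicates):
  glass glass start: 2
  glass start start: 2
  start glass glass: 2
  start start glass: 2
  start start start: 2
  when start start: 2
6 duplicate windows → 20 − 6 = 14 distinct.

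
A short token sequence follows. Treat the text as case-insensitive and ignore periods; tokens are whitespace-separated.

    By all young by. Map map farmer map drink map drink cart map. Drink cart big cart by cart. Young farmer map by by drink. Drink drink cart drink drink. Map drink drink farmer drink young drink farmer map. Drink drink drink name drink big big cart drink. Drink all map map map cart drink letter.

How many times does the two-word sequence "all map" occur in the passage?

1

Scanning the 55 overlapping bigram windows for "all map":
  position 50–51: all map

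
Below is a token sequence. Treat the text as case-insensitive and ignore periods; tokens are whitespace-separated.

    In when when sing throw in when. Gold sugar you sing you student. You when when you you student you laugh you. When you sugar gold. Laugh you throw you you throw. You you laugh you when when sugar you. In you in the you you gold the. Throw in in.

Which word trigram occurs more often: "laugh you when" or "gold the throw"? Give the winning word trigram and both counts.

"laugh you when": 2 occurrences
"gold the throw": 1 occurrence

"laugh you when" (2 vs 1)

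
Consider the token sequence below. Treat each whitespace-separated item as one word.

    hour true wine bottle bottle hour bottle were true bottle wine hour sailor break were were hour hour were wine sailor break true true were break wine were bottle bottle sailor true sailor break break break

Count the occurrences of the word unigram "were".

Scanning the 36 tokens for "were":
  position 8: were
  position 15: were
  position 16: were
  position 19: were
  position 25: were
  position 28: were

6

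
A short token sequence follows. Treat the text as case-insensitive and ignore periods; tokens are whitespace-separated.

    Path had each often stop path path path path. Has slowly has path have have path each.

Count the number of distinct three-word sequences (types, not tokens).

17 tokens → 15 trigram windows in total.
Repeated trigrams (each contributes count−1 duplicates):
  path path path: 2
1 duplicate windows → 15 − 1 = 14 distinct.

14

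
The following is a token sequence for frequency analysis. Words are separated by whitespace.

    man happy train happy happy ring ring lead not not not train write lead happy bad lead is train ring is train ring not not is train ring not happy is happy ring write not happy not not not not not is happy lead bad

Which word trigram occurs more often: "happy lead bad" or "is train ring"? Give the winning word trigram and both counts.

"happy lead bad": 1 occurrence
"is train ring": 3 occurrences

"is train ring" (3 vs 1)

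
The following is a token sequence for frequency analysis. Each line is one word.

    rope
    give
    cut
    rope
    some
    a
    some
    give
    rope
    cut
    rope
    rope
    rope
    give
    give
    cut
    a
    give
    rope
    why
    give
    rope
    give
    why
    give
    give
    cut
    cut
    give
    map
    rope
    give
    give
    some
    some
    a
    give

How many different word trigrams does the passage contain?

33

37 tokens → 35 trigram windows in total.
Repeated trigrams (each contributes count−1 duplicates):
  give give cut: 2
  rope give give: 2
2 duplicate windows → 35 − 2 = 33 distinct.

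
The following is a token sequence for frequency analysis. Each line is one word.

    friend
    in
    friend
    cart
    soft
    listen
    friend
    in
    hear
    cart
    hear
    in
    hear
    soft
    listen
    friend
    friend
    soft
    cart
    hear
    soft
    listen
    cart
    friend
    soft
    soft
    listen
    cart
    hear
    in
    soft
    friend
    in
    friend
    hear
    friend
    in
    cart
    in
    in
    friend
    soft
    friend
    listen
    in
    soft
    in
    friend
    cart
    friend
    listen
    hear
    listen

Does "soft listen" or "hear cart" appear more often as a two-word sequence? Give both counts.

"soft listen": 4 occurrences
"hear cart": 1 occurrence

"soft listen" (4 vs 1)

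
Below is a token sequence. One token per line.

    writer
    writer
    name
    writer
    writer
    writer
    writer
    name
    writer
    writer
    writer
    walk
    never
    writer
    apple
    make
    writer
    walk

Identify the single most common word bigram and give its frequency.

"writer writer", 6 times

Bigram frequencies (highest first):
  writer writer: 6
  writer name: 2
  name writer: 2
  writer walk: 2
  walk never: 1
  never writer: 1
  … (3 more, each ≤ 1)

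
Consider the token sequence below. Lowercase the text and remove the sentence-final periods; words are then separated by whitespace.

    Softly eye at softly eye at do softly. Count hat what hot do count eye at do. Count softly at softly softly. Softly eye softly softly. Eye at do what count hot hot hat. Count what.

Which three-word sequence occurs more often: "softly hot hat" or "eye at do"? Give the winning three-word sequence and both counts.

"eye at do" (3 vs 0)

"softly hot hat": 0 occurrences
"eye at do": 3 occurrences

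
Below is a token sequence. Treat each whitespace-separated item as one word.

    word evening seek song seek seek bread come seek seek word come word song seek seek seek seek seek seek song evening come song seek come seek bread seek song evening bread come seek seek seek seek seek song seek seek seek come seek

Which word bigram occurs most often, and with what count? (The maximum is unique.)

Bigram frequencies (highest first):
  seek seek: 13
  seek song: 4
  song seek: 4
  come seek: 4
  seek bread: 2
  bread come: 2
  … (12 more, each ≤ 2)

"seek seek", 13 times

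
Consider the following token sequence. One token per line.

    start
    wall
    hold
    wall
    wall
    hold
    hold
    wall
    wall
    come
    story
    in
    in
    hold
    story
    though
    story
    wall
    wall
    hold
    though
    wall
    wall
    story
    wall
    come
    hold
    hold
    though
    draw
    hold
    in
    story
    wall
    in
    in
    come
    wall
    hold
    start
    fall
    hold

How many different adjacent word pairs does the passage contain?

28

42 tokens → 41 bigram windows in total.
Repeated bigrams (each contributes count−1 duplicates):
  wall hold: 4
  wall wall: 4
  story wall: 3
  hold hold: 2
  hold though: 2
  hold wall: 2
  in in: 2
  wall come: 2
13 duplicate windows → 41 − 13 = 28 distinct.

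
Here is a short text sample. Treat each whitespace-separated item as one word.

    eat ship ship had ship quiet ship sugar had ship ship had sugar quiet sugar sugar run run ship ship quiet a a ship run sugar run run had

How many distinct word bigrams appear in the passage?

21

29 tokens → 28 bigram windows in total.
Repeated bigrams (each contributes count−1 duplicates):
  ship ship: 3
  had ship: 2
  run run: 2
  ship had: 2
  ship quiet: 2
  sugar run: 2
7 duplicate windows → 28 − 7 = 21 distinct.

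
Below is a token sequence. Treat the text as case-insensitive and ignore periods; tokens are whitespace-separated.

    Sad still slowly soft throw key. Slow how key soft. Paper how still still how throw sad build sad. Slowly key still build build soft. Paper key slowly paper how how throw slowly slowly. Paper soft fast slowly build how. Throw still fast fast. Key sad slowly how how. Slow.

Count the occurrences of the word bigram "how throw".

3

Scanning the 49 overlapping bigram windows for "how throw":
  position 15–16: how throw
  position 31–32: how throw
  position 40–41: how throw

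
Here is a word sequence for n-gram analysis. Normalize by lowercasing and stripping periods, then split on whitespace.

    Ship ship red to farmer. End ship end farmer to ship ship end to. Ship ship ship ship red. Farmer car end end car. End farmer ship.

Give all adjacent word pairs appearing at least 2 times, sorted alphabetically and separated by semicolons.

Bigram counts meeting the condition (at least 2 times):
  car end: 2
  end farmer: 2
  ship end: 2
  ship red: 2
  ship ship: 5
  to ship: 2

car end; end farmer; ship end; ship red; ship ship; to ship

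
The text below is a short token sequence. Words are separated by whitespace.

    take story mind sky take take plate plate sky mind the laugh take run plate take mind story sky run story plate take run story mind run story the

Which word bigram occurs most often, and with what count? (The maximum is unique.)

"run story", 3 times

Bigram frequencies (highest first):
  run story: 3
  story mind: 2
  take run: 2
  plate take: 2
  take story: 1
  mind sky: 1
  … (17 more, each ≤ 1)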